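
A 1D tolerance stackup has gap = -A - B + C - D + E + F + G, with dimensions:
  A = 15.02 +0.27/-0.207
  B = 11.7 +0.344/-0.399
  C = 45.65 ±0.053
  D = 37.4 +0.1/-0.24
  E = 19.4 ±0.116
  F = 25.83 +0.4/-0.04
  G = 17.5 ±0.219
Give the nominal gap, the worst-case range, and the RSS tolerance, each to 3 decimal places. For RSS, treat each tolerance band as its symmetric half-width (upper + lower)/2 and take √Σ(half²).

Stack each dimension's contribution:
  -A: nom -15.020 → Σnom=-15.020; wc +0.207/-0.270 → slack +0.207/-0.270; half-tol=0.238, Σhalf²=0.056882
  -B: nom -11.700 → Σnom=-26.720; wc +0.399/-0.344 → slack +0.606/-0.614; half-tol=0.371, Σhalf²=0.194894
  +C: nom +45.650 → Σnom=18.930; wc +0.053/-0.053 → slack +0.659/-0.667; half-tol=0.053, Σhalf²=0.197704
  -D: nom -37.400 → Σnom=-18.470; wc +0.240/-0.100 → slack +0.899/-0.767; half-tol=0.170, Σhalf²=0.226604
  +E: nom +19.400 → Σnom=0.930; wc +0.116/-0.116 → slack +1.015/-0.883; half-tol=0.116, Σhalf²=0.240060
  +F: nom +25.830 → Σnom=26.760; wc +0.400/-0.040 → slack +1.415/-0.923; half-tol=0.220, Σhalf²=0.288459
  +G: nom +17.500 → Σnom=44.260; wc +0.219/-0.219 → slack +1.634/-1.142; half-tol=0.219, Σhalf²=0.336420
Nominal = 44.260. Worst-case = [44.260 - 1.142, 44.260 + 1.634] = [43.118, 45.894]. RSS = √0.336420 = 0.580.

nominal=44.260 wc=[43.118,45.894] rss=0.580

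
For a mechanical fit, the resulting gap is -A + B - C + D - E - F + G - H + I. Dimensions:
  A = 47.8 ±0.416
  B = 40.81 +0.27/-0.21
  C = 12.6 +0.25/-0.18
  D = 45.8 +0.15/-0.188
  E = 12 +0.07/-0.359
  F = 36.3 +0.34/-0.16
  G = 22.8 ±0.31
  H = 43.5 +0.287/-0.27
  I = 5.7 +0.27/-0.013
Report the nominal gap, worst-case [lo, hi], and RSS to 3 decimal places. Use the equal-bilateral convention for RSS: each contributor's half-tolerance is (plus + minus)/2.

nominal=-37.090 wc=[-39.174,-34.705] rss=0.780

Stack each dimension's contribution:
  -A: nom -47.800 → Σnom=-47.800; wc +0.416/-0.416 → slack +0.416/-0.416; half-tol=0.416, Σhalf²=0.173056
  +B: nom +40.810 → Σnom=-6.990; wc +0.270/-0.210 → slack +0.686/-0.626; half-tol=0.240, Σhalf²=0.230656
  -C: nom -12.600 → Σnom=-19.590; wc +0.180/-0.250 → slack +0.866/-0.876; half-tol=0.215, Σhalf²=0.276881
  +D: nom +45.800 → Σnom=26.210; wc +0.150/-0.188 → slack +1.016/-1.064; half-tol=0.169, Σhalf²=0.305442
  -E: nom -12.000 → Σnom=14.210; wc +0.359/-0.070 → slack +1.375/-1.134; half-tol=0.214, Σhalf²=0.351452
  -F: nom -36.300 → Σnom=-22.090; wc +0.160/-0.340 → slack +1.535/-1.474; half-tol=0.250, Σhalf²=0.413952
  +G: nom +22.800 → Σnom=0.710; wc +0.310/-0.310 → slack +1.845/-1.784; half-tol=0.310, Σhalf²=0.510052
  -H: nom -43.500 → Σnom=-42.790; wc +0.270/-0.287 → slack +2.115/-2.071; half-tol=0.278, Σhalf²=0.587614
  +I: nom +5.700 → Σnom=-37.090; wc +0.270/-0.013 → slack +2.385/-2.084; half-tol=0.142, Σhalf²=0.607637
Nominal = -37.090. Worst-case = [-37.090 - 2.084, -37.090 + 2.385] = [-39.174, -34.705]. RSS = √0.607637 = 0.780.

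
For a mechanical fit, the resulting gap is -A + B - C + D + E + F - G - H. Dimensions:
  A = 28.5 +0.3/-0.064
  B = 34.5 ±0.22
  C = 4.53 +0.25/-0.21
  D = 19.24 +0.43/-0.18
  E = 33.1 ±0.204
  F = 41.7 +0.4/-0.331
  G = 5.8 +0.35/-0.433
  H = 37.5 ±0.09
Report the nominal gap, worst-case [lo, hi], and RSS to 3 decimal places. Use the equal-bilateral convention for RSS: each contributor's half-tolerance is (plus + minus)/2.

Stack each dimension's contribution:
  -A: nom -28.500 → Σnom=-28.500; wc +0.064/-0.300 → slack +0.064/-0.300; half-tol=0.182, Σhalf²=0.033124
  +B: nom +34.500 → Σnom=6.000; wc +0.220/-0.220 → slack +0.284/-0.520; half-tol=0.220, Σhalf²=0.081524
  -C: nom -4.530 → Σnom=1.470; wc +0.210/-0.250 → slack +0.494/-0.770; half-tol=0.230, Σhalf²=0.134424
  +D: nom +19.240 → Σnom=20.710; wc +0.430/-0.180 → slack +0.924/-0.950; half-tol=0.305, Σhalf²=0.227449
  +E: nom +33.100 → Σnom=53.810; wc +0.204/-0.204 → slack +1.128/-1.154; half-tol=0.204, Σhalf²=0.269065
  +F: nom +41.700 → Σnom=95.510; wc +0.400/-0.331 → slack +1.528/-1.485; half-tol=0.366, Σhalf²=0.402655
  -G: nom -5.800 → Σnom=89.710; wc +0.433/-0.350 → slack +1.961/-1.835; half-tol=0.391, Σhalf²=0.555928
  -H: nom -37.500 → Σnom=52.210; wc +0.090/-0.090 → slack +2.051/-1.925; half-tol=0.090, Σhalf²=0.564028
Nominal = 52.210. Worst-case = [52.210 - 1.925, 52.210 + 2.051] = [50.285, 54.261]. RSS = √0.564028 = 0.751.

nominal=52.210 wc=[50.285,54.261] rss=0.751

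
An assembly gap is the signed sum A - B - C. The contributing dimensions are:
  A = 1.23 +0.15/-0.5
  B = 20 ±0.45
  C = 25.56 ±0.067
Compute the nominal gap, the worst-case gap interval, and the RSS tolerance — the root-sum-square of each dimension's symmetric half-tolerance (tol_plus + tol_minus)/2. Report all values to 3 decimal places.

Stack each dimension's contribution:
  +A: nom +1.230 → Σnom=1.230; wc +0.150/-0.500 → slack +0.150/-0.500; half-tol=0.325, Σhalf²=0.105625
  -B: nom -20.000 → Σnom=-18.770; wc +0.450/-0.450 → slack +0.600/-0.950; half-tol=0.450, Σhalf²=0.308125
  -C: nom -25.560 → Σnom=-44.330; wc +0.067/-0.067 → slack +0.667/-1.017; half-tol=0.067, Σhalf²=0.312614
Nominal = -44.330. Worst-case = [-44.330 - 1.017, -44.330 + 0.667] = [-45.347, -43.663]. RSS = √0.312614 = 0.559.

nominal=-44.330 wc=[-45.347,-43.663] rss=0.559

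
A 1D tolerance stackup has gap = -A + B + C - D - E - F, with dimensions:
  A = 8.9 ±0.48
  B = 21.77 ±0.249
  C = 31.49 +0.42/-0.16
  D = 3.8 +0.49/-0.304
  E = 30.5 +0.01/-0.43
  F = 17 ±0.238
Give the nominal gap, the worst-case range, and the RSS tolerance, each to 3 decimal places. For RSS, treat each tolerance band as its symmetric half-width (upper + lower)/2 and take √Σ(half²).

Stack each dimension's contribution:
  -A: nom -8.900 → Σnom=-8.900; wc +0.480/-0.480 → slack +0.480/-0.480; half-tol=0.480, Σhalf²=0.230400
  +B: nom +21.770 → Σnom=12.870; wc +0.249/-0.249 → slack +0.729/-0.729; half-tol=0.249, Σhalf²=0.292401
  +C: nom +31.490 → Σnom=44.360; wc +0.420/-0.160 → slack +1.149/-0.889; half-tol=0.290, Σhalf²=0.376501
  -D: nom -3.800 → Σnom=40.560; wc +0.304/-0.490 → slack +1.453/-1.379; half-tol=0.397, Σhalf²=0.534110
  -E: nom -30.500 → Σnom=10.060; wc +0.430/-0.010 → slack +1.883/-1.389; half-tol=0.220, Σhalf²=0.582510
  -F: nom -17.000 → Σnom=-6.940; wc +0.238/-0.238 → slack +2.121/-1.627; half-tol=0.238, Σhalf²=0.639154
Nominal = -6.940. Worst-case = [-6.940 - 1.627, -6.940 + 2.121] = [-8.567, -4.819]. RSS = √0.639154 = 0.799.

nominal=-6.940 wc=[-8.567,-4.819] rss=0.799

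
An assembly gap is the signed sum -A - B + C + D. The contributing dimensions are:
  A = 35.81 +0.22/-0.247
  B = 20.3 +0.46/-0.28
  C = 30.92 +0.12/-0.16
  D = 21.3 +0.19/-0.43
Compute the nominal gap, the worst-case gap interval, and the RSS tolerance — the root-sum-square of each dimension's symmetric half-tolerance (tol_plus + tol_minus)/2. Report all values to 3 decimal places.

nominal=-3.890 wc=[-5.160,-3.053] rss=0.554

Stack each dimension's contribution:
  -A: nom -35.810 → Σnom=-35.810; wc +0.247/-0.220 → slack +0.247/-0.220; half-tol=0.233, Σhalf²=0.054522
  -B: nom -20.300 → Σnom=-56.110; wc +0.280/-0.460 → slack +0.527/-0.680; half-tol=0.370, Σhalf²=0.191422
  +C: nom +30.920 → Σnom=-25.190; wc +0.120/-0.160 → slack +0.647/-0.840; half-tol=0.140, Σhalf²=0.211022
  +D: nom +21.300 → Σnom=-3.890; wc +0.190/-0.430 → slack +0.837/-1.270; half-tol=0.310, Σhalf²=0.307122
Nominal = -3.890. Worst-case = [-3.890 - 1.270, -3.890 + 0.837] = [-5.160, -3.053]. RSS = √0.307122 = 0.554.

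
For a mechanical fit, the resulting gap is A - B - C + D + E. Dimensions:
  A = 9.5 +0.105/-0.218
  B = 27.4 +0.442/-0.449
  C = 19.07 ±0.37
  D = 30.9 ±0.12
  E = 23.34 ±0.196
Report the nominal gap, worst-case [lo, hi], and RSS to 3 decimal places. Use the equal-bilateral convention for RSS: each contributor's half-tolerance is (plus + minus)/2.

nominal=17.270 wc=[15.924,18.510] rss=0.644

Stack each dimension's contribution:
  +A: nom +9.500 → Σnom=9.500; wc +0.105/-0.218 → slack +0.105/-0.218; half-tol=0.162, Σhalf²=0.026082
  -B: nom -27.400 → Σnom=-17.900; wc +0.449/-0.442 → slack +0.554/-0.660; half-tol=0.446, Σhalf²=0.224553
  -C: nom -19.070 → Σnom=-36.970; wc +0.370/-0.370 → slack +0.924/-1.030; half-tol=0.370, Σhalf²=0.361453
  +D: nom +30.900 → Σnom=-6.070; wc +0.120/-0.120 → slack +1.044/-1.150; half-tol=0.120, Σhalf²=0.375853
  +E: nom +23.340 → Σnom=17.270; wc +0.196/-0.196 → slack +1.240/-1.346; half-tol=0.196, Σhalf²=0.414269
Nominal = 17.270. Worst-case = [17.270 - 1.346, 17.270 + 1.240] = [15.924, 18.510]. RSS = √0.414269 = 0.644.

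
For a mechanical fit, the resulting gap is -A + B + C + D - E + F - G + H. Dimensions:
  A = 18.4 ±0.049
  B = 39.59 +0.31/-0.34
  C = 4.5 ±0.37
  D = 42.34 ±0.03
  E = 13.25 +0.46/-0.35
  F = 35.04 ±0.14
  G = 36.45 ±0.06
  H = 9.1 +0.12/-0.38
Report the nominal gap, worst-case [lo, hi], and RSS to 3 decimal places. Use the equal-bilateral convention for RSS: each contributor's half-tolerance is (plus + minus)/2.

nominal=62.470 wc=[60.641,63.899] rss=0.704

Stack each dimension's contribution:
  -A: nom -18.400 → Σnom=-18.400; wc +0.049/-0.049 → slack +0.049/-0.049; half-tol=0.049, Σhalf²=0.002401
  +B: nom +39.590 → Σnom=21.190; wc +0.310/-0.340 → slack +0.359/-0.389; half-tol=0.325, Σhalf²=0.108026
  +C: nom +4.500 → Σnom=25.690; wc +0.370/-0.370 → slack +0.729/-0.759; half-tol=0.370, Σhalf²=0.244926
  +D: nom +42.340 → Σnom=68.030; wc +0.030/-0.030 → slack +0.759/-0.789; half-tol=0.030, Σhalf²=0.245826
  -E: nom -13.250 → Σnom=54.780; wc +0.350/-0.460 → slack +1.109/-1.249; half-tol=0.405, Σhalf²=0.409851
  +F: nom +35.040 → Σnom=89.820; wc +0.140/-0.140 → slack +1.249/-1.389; half-tol=0.140, Σhalf²=0.429451
  -G: nom -36.450 → Σnom=53.370; wc +0.060/-0.060 → slack +1.309/-1.449; half-tol=0.060, Σhalf²=0.433051
  +H: nom +9.100 → Σnom=62.470; wc +0.120/-0.380 → slack +1.429/-1.829; half-tol=0.250, Σhalf²=0.495551
Nominal = 62.470. Worst-case = [62.470 - 1.829, 62.470 + 1.429] = [60.641, 63.899]. RSS = √0.495551 = 0.704.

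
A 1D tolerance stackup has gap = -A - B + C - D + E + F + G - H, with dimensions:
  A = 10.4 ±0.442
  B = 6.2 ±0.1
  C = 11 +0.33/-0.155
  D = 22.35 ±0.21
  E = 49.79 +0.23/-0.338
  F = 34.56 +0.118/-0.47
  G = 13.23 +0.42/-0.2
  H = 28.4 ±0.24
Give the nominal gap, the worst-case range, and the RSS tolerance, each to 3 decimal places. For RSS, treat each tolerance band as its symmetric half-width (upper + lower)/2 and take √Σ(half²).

nominal=41.230 wc=[39.075,43.320] rss=0.793

Stack each dimension's contribution:
  -A: nom -10.400 → Σnom=-10.400; wc +0.442/-0.442 → slack +0.442/-0.442; half-tol=0.442, Σhalf²=0.195364
  -B: nom -6.200 → Σnom=-16.600; wc +0.100/-0.100 → slack +0.542/-0.542; half-tol=0.100, Σhalf²=0.205364
  +C: nom +11.000 → Σnom=-5.600; wc +0.330/-0.155 → slack +0.872/-0.697; half-tol=0.242, Σhalf²=0.264170
  -D: nom -22.350 → Σnom=-27.950; wc +0.210/-0.210 → slack +1.082/-0.907; half-tol=0.210, Σhalf²=0.308270
  +E: nom +49.790 → Σnom=21.840; wc +0.230/-0.338 → slack +1.312/-1.245; half-tol=0.284, Σhalf²=0.388926
  +F: nom +34.560 → Σnom=56.400; wc +0.118/-0.470 → slack +1.430/-1.715; half-tol=0.294, Σhalf²=0.475362
  +G: nom +13.230 → Σnom=69.630; wc +0.420/-0.200 → slack +1.850/-1.915; half-tol=0.310, Σhalf²=0.571462
  -H: nom -28.400 → Σnom=41.230; wc +0.240/-0.240 → slack +2.090/-2.155; half-tol=0.240, Σhalf²=0.629062
Nominal = 41.230. Worst-case = [41.230 - 2.155, 41.230 + 2.090] = [39.075, 43.320]. RSS = √0.629062 = 0.793.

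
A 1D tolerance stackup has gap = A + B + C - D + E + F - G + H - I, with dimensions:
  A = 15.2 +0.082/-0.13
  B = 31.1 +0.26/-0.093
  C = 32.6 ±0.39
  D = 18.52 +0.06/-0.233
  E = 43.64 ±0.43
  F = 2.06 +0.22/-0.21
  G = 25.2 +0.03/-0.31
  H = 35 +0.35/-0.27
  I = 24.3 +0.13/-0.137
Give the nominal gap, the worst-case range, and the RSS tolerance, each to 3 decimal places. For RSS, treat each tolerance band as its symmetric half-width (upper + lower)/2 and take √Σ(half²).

nominal=91.580 wc=[89.837,93.992] rss=0.768

Stack each dimension's contribution:
  +A: nom +15.200 → Σnom=15.200; wc +0.082/-0.130 → slack +0.082/-0.130; half-tol=0.106, Σhalf²=0.011236
  +B: nom +31.100 → Σnom=46.300; wc +0.260/-0.093 → slack +0.342/-0.223; half-tol=0.176, Σhalf²=0.042388
  +C: nom +32.600 → Σnom=78.900; wc +0.390/-0.390 → slack +0.732/-0.613; half-tol=0.390, Σhalf²=0.194488
  -D: nom -18.520 → Σnom=60.380; wc +0.233/-0.060 → slack +0.965/-0.673; half-tol=0.147, Σhalf²=0.215951
  +E: nom +43.640 → Σnom=104.020; wc +0.430/-0.430 → slack +1.395/-1.103; half-tol=0.430, Σhalf²=0.400850
  +F: nom +2.060 → Σnom=106.080; wc +0.220/-0.210 → slack +1.615/-1.313; half-tol=0.215, Σhalf²=0.447076
  -G: nom -25.200 → Σnom=80.880; wc +0.310/-0.030 → slack +1.925/-1.343; half-tol=0.170, Σhalf²=0.475975
  +H: nom +35.000 → Σnom=115.880; wc +0.350/-0.270 → slack +2.275/-1.613; half-tol=0.310, Σhalf²=0.572075
  -I: nom -24.300 → Σnom=91.580; wc +0.137/-0.130 → slack +2.412/-1.743; half-tol=0.134, Σhalf²=0.589898
Nominal = 91.580. Worst-case = [91.580 - 1.743, 91.580 + 2.412] = [89.837, 93.992]. RSS = √0.589898 = 0.768.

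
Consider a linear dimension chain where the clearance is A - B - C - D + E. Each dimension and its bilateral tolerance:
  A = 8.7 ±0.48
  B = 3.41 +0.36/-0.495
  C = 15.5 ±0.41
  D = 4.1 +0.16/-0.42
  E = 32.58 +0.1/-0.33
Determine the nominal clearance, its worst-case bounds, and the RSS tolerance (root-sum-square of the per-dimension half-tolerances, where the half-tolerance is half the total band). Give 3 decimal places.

Stack each dimension's contribution:
  +A: nom +8.700 → Σnom=8.700; wc +0.480/-0.480 → slack +0.480/-0.480; half-tol=0.480, Σhalf²=0.230400
  -B: nom -3.410 → Σnom=5.290; wc +0.495/-0.360 → slack +0.975/-0.840; half-tol=0.427, Σhalf²=0.413156
  -C: nom -15.500 → Σnom=-10.210; wc +0.410/-0.410 → slack +1.385/-1.250; half-tol=0.410, Σhalf²=0.581256
  -D: nom -4.100 → Σnom=-14.310; wc +0.420/-0.160 → slack +1.805/-1.410; half-tol=0.290, Σhalf²=0.665356
  +E: nom +32.580 → Σnom=18.270; wc +0.100/-0.330 → slack +1.905/-1.740; half-tol=0.215, Σhalf²=0.711581
Nominal = 18.270. Worst-case = [18.270 - 1.740, 18.270 + 1.905] = [16.530, 20.175]. RSS = √0.711581 = 0.844.

nominal=18.270 wc=[16.530,20.175] rss=0.844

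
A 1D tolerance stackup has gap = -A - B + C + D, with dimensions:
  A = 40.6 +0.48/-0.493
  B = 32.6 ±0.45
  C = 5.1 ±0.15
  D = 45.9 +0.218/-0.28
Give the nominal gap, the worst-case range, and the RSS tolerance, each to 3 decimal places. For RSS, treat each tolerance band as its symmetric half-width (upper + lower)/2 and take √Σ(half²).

nominal=-22.200 wc=[-23.560,-20.889] rss=0.724

Stack each dimension's contribution:
  -A: nom -40.600 → Σnom=-40.600; wc +0.493/-0.480 → slack +0.493/-0.480; half-tol=0.486, Σhalf²=0.236682
  -B: nom -32.600 → Σnom=-73.200; wc +0.450/-0.450 → slack +0.943/-0.930; half-tol=0.450, Σhalf²=0.439182
  +C: nom +5.100 → Σnom=-68.100; wc +0.150/-0.150 → slack +1.093/-1.080; half-tol=0.150, Σhalf²=0.461682
  +D: nom +45.900 → Σnom=-22.200; wc +0.218/-0.280 → slack +1.311/-1.360; half-tol=0.249, Σhalf²=0.523683
Nominal = -22.200. Worst-case = [-22.200 - 1.360, -22.200 + 1.311] = [-23.560, -20.889]. RSS = √0.523683 = 0.724.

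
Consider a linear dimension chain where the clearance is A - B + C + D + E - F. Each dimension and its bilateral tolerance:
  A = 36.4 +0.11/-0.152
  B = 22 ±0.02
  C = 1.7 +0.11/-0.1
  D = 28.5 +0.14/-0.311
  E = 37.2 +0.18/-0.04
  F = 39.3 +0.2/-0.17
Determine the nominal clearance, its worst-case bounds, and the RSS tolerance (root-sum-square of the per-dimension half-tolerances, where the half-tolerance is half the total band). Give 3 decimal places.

Stack each dimension's contribution:
  +A: nom +36.400 → Σnom=36.400; wc +0.110/-0.152 → slack +0.110/-0.152; half-tol=0.131, Σhalf²=0.017161
  -B: nom -22.000 → Σnom=14.400; wc +0.020/-0.020 → slack +0.130/-0.172; half-tol=0.020, Σhalf²=0.017561
  +C: nom +1.700 → Σnom=16.100; wc +0.110/-0.100 → slack +0.240/-0.272; half-tol=0.105, Σhalf²=0.028586
  +D: nom +28.500 → Σnom=44.600; wc +0.140/-0.311 → slack +0.380/-0.583; half-tol=0.226, Σhalf²=0.079436
  +E: nom +37.200 → Σnom=81.800; wc +0.180/-0.040 → slack +0.560/-0.623; half-tol=0.110, Σhalf²=0.091536
  -F: nom -39.300 → Σnom=42.500; wc +0.170/-0.200 → slack +0.730/-0.823; half-tol=0.185, Σhalf²=0.125761
Nominal = 42.500. Worst-case = [42.500 - 0.823, 42.500 + 0.730] = [41.677, 43.230]. RSS = √0.125761 = 0.355.

nominal=42.500 wc=[41.677,43.230] rss=0.355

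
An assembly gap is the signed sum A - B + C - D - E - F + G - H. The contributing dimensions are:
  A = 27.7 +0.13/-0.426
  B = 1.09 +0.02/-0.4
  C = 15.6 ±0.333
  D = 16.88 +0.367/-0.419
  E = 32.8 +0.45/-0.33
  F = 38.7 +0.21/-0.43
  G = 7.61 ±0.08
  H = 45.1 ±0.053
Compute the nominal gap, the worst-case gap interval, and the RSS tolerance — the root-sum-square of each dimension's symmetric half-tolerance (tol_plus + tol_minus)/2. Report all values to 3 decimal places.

nominal=-83.660 wc=[-85.599,-81.485] rss=0.806

Stack each dimension's contribution:
  +A: nom +27.700 → Σnom=27.700; wc +0.130/-0.426 → slack +0.130/-0.426; half-tol=0.278, Σhalf²=0.077284
  -B: nom -1.090 → Σnom=26.610; wc +0.400/-0.020 → slack +0.530/-0.446; half-tol=0.210, Σhalf²=0.121384
  +C: nom +15.600 → Σnom=42.210; wc +0.333/-0.333 → slack +0.863/-0.779; half-tol=0.333, Σhalf²=0.232273
  -D: nom -16.880 → Σnom=25.330; wc +0.419/-0.367 → slack +1.282/-1.146; half-tol=0.393, Σhalf²=0.386722
  -E: nom -32.800 → Σnom=-7.470; wc +0.330/-0.450 → slack +1.612/-1.596; half-tol=0.390, Σhalf²=0.538822
  -F: nom -38.700 → Σnom=-46.170; wc +0.430/-0.210 → slack +2.042/-1.806; half-tol=0.320, Σhalf²=0.641222
  +G: nom +7.610 → Σnom=-38.560; wc +0.080/-0.080 → slack +2.122/-1.886; half-tol=0.080, Σhalf²=0.647622
  -H: nom -45.100 → Σnom=-83.660; wc +0.053/-0.053 → slack +2.175/-1.939; half-tol=0.053, Σhalf²=0.650431
Nominal = -83.660. Worst-case = [-83.660 - 1.939, -83.660 + 2.175] = [-85.599, -81.485]. RSS = √0.650431 = 0.806.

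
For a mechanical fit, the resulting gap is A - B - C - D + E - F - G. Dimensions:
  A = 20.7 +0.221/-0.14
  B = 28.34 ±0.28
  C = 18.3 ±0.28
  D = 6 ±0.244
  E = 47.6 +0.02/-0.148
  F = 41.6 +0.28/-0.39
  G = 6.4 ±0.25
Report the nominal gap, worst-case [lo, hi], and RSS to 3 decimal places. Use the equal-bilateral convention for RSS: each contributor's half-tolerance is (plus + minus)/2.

Stack each dimension's contribution:
  +A: nom +20.700 → Σnom=20.700; wc +0.221/-0.140 → slack +0.221/-0.140; half-tol=0.180, Σhalf²=0.032580
  -B: nom -28.340 → Σnom=-7.640; wc +0.280/-0.280 → slack +0.501/-0.420; half-tol=0.280, Σhalf²=0.110980
  -C: nom -18.300 → Σnom=-25.940; wc +0.280/-0.280 → slack +0.781/-0.700; half-tol=0.280, Σhalf²=0.189380
  -D: nom -6.000 → Σnom=-31.940; wc +0.244/-0.244 → slack +1.025/-0.944; half-tol=0.244, Σhalf²=0.248916
  +E: nom +47.600 → Σnom=15.660; wc +0.020/-0.148 → slack +1.045/-1.092; half-tol=0.084, Σhalf²=0.255972
  -F: nom -41.600 → Σnom=-25.940; wc +0.390/-0.280 → slack +1.435/-1.372; half-tol=0.335, Σhalf²=0.368197
  -G: nom -6.400 → Σnom=-32.340; wc +0.250/-0.250 → slack +1.685/-1.622; half-tol=0.250, Σhalf²=0.430697
Nominal = -32.340. Worst-case = [-32.340 - 1.622, -32.340 + 1.685] = [-33.962, -30.655]. RSS = √0.430697 = 0.656.

nominal=-32.340 wc=[-33.962,-30.655] rss=0.656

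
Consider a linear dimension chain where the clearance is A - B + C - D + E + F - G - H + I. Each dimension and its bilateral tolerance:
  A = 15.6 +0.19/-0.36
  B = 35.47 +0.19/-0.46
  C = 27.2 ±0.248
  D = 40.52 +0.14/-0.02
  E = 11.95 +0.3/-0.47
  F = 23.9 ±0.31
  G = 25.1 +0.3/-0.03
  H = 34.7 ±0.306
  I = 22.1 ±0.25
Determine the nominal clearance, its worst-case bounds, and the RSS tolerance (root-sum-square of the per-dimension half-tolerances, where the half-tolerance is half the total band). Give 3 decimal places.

nominal=-35.040 wc=[-37.614,-32.926] rss=0.823

Stack each dimension's contribution:
  +A: nom +15.600 → Σnom=15.600; wc +0.190/-0.360 → slack +0.190/-0.360; half-tol=0.275, Σhalf²=0.075625
  -B: nom -35.470 → Σnom=-19.870; wc +0.460/-0.190 → slack +0.650/-0.550; half-tol=0.325, Σhalf²=0.181250
  +C: nom +27.200 → Σnom=7.330; wc +0.248/-0.248 → slack +0.898/-0.798; half-tol=0.248, Σhalf²=0.242754
  -D: nom -40.520 → Σnom=-33.190; wc +0.020/-0.140 → slack +0.918/-0.938; half-tol=0.080, Σhalf²=0.249154
  +E: nom +11.950 → Σnom=-21.240; wc +0.300/-0.470 → slack +1.218/-1.408; half-tol=0.385, Σhalf²=0.397379
  +F: nom +23.900 → Σnom=2.660; wc +0.310/-0.310 → slack +1.528/-1.718; half-tol=0.310, Σhalf²=0.493479
  -G: nom -25.100 → Σnom=-22.440; wc +0.030/-0.300 → slack +1.558/-2.018; half-tol=0.165, Σhalf²=0.520704
  -H: nom -34.700 → Σnom=-57.140; wc +0.306/-0.306 → slack +1.864/-2.324; half-tol=0.306, Σhalf²=0.614340
  +I: nom +22.100 → Σnom=-35.040; wc +0.250/-0.250 → slack +2.114/-2.574; half-tol=0.250, Σhalf²=0.676840
Nominal = -35.040. Worst-case = [-35.040 - 2.574, -35.040 + 2.114] = [-37.614, -32.926]. RSS = √0.676840 = 0.823.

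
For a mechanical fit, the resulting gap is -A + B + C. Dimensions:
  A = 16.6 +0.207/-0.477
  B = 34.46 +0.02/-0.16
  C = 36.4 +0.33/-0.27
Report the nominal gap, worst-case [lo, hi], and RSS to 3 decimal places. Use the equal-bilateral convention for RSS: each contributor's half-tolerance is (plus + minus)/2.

Stack each dimension's contribution:
  -A: nom -16.600 → Σnom=-16.600; wc +0.477/-0.207 → slack +0.477/-0.207; half-tol=0.342, Σhalf²=0.116964
  +B: nom +34.460 → Σnom=17.860; wc +0.020/-0.160 → slack +0.497/-0.367; half-tol=0.090, Σhalf²=0.125064
  +C: nom +36.400 → Σnom=54.260; wc +0.330/-0.270 → slack +0.827/-0.637; half-tol=0.300, Σhalf²=0.215064
Nominal = 54.260. Worst-case = [54.260 - 0.637, 54.260 + 0.827] = [53.623, 55.087]. RSS = √0.215064 = 0.464.

nominal=54.260 wc=[53.623,55.087] rss=0.464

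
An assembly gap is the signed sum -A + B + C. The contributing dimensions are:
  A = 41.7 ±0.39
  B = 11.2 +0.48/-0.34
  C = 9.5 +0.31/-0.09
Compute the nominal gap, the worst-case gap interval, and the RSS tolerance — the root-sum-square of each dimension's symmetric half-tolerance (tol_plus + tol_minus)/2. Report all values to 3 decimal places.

Stack each dimension's contribution:
  -A: nom -41.700 → Σnom=-41.700; wc +0.390/-0.390 → slack +0.390/-0.390; half-tol=0.390, Σhalf²=0.152100
  +B: nom +11.200 → Σnom=-30.500; wc +0.480/-0.340 → slack +0.870/-0.730; half-tol=0.410, Σhalf²=0.320200
  +C: nom +9.500 → Σnom=-21.000; wc +0.310/-0.090 → slack +1.180/-0.820; half-tol=0.200, Σhalf²=0.360200
Nominal = -21.000. Worst-case = [-21.000 - 0.820, -21.000 + 1.180] = [-21.820, -19.820]. RSS = √0.360200 = 0.600.

nominal=-21.000 wc=[-21.820,-19.820] rss=0.600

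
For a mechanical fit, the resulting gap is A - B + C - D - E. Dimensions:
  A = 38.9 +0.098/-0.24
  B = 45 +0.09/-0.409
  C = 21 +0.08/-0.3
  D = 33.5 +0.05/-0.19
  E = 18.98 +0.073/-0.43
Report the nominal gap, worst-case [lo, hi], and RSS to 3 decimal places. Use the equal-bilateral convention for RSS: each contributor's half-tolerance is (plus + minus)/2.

Stack each dimension's contribution:
  +A: nom +38.900 → Σnom=38.900; wc +0.098/-0.240 → slack +0.098/-0.240; half-tol=0.169, Σhalf²=0.028561
  -B: nom -45.000 → Σnom=-6.100; wc +0.409/-0.090 → slack +0.507/-0.330; half-tol=0.249, Σhalf²=0.090811
  +C: nom +21.000 → Σnom=14.900; wc +0.080/-0.300 → slack +0.587/-0.630; half-tol=0.190, Σhalf²=0.126911
  -D: nom -33.500 → Σnom=-18.600; wc +0.190/-0.050 → slack +0.777/-0.680; half-tol=0.120, Σhalf²=0.141311
  -E: nom -18.980 → Σnom=-37.580; wc +0.430/-0.073 → slack +1.207/-0.753; half-tol=0.252, Σhalf²=0.204564
Nominal = -37.580. Worst-case = [-37.580 - 0.753, -37.580 + 1.207] = [-38.333, -36.373]. RSS = √0.204564 = 0.452.

nominal=-37.580 wc=[-38.333,-36.373] rss=0.452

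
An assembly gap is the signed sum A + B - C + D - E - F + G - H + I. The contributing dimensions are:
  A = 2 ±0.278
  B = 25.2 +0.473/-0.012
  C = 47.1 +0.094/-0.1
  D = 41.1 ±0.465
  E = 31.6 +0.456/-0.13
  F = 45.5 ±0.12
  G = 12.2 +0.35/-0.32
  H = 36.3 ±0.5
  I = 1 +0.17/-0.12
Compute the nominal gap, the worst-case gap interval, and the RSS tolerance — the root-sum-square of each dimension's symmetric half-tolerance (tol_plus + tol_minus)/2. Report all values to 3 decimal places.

nominal=-79.000 wc=[-81.365,-76.414] rss=0.919

Stack each dimension's contribution:
  +A: nom +2.000 → Σnom=2.000; wc +0.278/-0.278 → slack +0.278/-0.278; half-tol=0.278, Σhalf²=0.077284
  +B: nom +25.200 → Σnom=27.200; wc +0.473/-0.012 → slack +0.751/-0.290; half-tol=0.242, Σhalf²=0.136090
  -C: nom -47.100 → Σnom=-19.900; wc +0.100/-0.094 → slack +0.851/-0.384; half-tol=0.097, Σhalf²=0.145499
  +D: nom +41.100 → Σnom=21.200; wc +0.465/-0.465 → slack +1.316/-0.849; half-tol=0.465, Σhalf²=0.361724
  -E: nom -31.600 → Σnom=-10.400; wc +0.130/-0.456 → slack +1.446/-1.305; half-tol=0.293, Σhalf²=0.447573
  -F: nom -45.500 → Σnom=-55.900; wc +0.120/-0.120 → slack +1.566/-1.425; half-tol=0.120, Σhalf²=0.461973
  +G: nom +12.200 → Σnom=-43.700; wc +0.350/-0.320 → slack +1.916/-1.745; half-tol=0.335, Σhalf²=0.574198
  -H: nom -36.300 → Σnom=-80.000; wc +0.500/-0.500 → slack +2.416/-2.245; half-tol=0.500, Σhalf²=0.824198
  +I: nom +1.000 → Σnom=-79.000; wc +0.170/-0.120 → slack +2.586/-2.365; half-tol=0.145, Σhalf²=0.845223
Nominal = -79.000. Worst-case = [-79.000 - 2.365, -79.000 + 2.586] = [-81.365, -76.414]. RSS = √0.845223 = 0.919.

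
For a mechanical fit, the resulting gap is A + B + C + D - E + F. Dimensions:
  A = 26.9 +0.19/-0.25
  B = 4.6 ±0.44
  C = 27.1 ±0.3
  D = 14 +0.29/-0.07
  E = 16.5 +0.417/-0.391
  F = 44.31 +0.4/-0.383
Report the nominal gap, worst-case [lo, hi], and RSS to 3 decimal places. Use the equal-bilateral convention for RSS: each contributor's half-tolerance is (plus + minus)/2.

nominal=100.410 wc=[98.550,102.421] rss=0.825

Stack each dimension's contribution:
  +A: nom +26.900 → Σnom=26.900; wc +0.190/-0.250 → slack +0.190/-0.250; half-tol=0.220, Σhalf²=0.048400
  +B: nom +4.600 → Σnom=31.500; wc +0.440/-0.440 → slack +0.630/-0.690; half-tol=0.440, Σhalf²=0.242000
  +C: nom +27.100 → Σnom=58.600; wc +0.300/-0.300 → slack +0.930/-0.990; half-tol=0.300, Σhalf²=0.332000
  +D: nom +14.000 → Σnom=72.600; wc +0.290/-0.070 → slack +1.220/-1.060; half-tol=0.180, Σhalf²=0.364400
  -E: nom -16.500 → Σnom=56.100; wc +0.391/-0.417 → slack +1.611/-1.477; half-tol=0.404, Σhalf²=0.527616
  +F: nom +44.310 → Σnom=100.410; wc +0.400/-0.383 → slack +2.011/-1.860; half-tol=0.392, Σhalf²=0.680888
Nominal = 100.410. Worst-case = [100.410 - 1.860, 100.410 + 2.011] = [98.550, 102.421]. RSS = √0.680888 = 0.825.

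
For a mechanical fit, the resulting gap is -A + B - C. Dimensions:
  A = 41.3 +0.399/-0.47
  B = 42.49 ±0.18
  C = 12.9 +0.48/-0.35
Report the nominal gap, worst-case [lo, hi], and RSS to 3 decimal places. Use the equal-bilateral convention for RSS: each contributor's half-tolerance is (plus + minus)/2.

nominal=-11.710 wc=[-12.769,-10.710] rss=0.627

Stack each dimension's contribution:
  -A: nom -41.300 → Σnom=-41.300; wc +0.470/-0.399 → slack +0.470/-0.399; half-tol=0.434, Σhalf²=0.188790
  +B: nom +42.490 → Σnom=1.190; wc +0.180/-0.180 → slack +0.650/-0.579; half-tol=0.180, Σhalf²=0.221190
  -C: nom -12.900 → Σnom=-11.710; wc +0.350/-0.480 → slack +1.000/-1.059; half-tol=0.415, Σhalf²=0.393415
Nominal = -11.710. Worst-case = [-11.710 - 1.059, -11.710 + 1.000] = [-12.769, -10.710]. RSS = √0.393415 = 0.627.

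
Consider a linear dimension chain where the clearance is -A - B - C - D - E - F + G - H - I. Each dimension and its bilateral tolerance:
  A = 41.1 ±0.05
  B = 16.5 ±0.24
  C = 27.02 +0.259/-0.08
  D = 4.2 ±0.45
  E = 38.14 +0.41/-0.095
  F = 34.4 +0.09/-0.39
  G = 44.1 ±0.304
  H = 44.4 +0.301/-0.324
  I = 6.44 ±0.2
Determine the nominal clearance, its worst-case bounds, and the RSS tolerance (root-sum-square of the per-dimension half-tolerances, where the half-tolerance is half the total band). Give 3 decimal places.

Stack each dimension's contribution:
  -A: nom -41.100 → Σnom=-41.100; wc +0.050/-0.050 → slack +0.050/-0.050; half-tol=0.050, Σhalf²=0.002500
  -B: nom -16.500 → Σnom=-57.600; wc +0.240/-0.240 → slack +0.290/-0.290; half-tol=0.240, Σhalf²=0.060100
  -C: nom -27.020 → Σnom=-84.620; wc +0.080/-0.259 → slack +0.370/-0.549; half-tol=0.170, Σhalf²=0.088830
  -D: nom -4.200 → Σnom=-88.820; wc +0.450/-0.450 → slack +0.820/-0.999; half-tol=0.450, Σhalf²=0.291330
  -E: nom -38.140 → Σnom=-126.960; wc +0.095/-0.410 → slack +0.915/-1.409; half-tol=0.253, Σhalf²=0.355087
  -F: nom -34.400 → Σnom=-161.360; wc +0.390/-0.090 → slack +1.305/-1.499; half-tol=0.240, Σhalf²=0.412687
  +G: nom +44.100 → Σnom=-117.260; wc +0.304/-0.304 → slack +1.609/-1.803; half-tol=0.304, Σhalf²=0.505103
  -H: nom -44.400 → Σnom=-161.660; wc +0.324/-0.301 → slack +1.933/-2.104; half-tol=0.312, Σhalf²=0.602759
  -I: nom -6.440 → Σnom=-168.100; wc +0.200/-0.200 → slack +2.133/-2.304; half-tol=0.200, Σhalf²=0.642759
Nominal = -168.100. Worst-case = [-168.100 - 2.304, -168.100 + 2.133] = [-170.404, -165.967]. RSS = √0.642759 = 0.802.

nominal=-168.100 wc=[-170.404,-165.967] rss=0.802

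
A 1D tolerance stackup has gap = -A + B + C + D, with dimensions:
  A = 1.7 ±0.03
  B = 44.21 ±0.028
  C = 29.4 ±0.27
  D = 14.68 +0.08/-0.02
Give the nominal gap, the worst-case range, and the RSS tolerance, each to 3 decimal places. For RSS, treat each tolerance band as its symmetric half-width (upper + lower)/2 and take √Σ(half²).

nominal=86.590 wc=[86.242,86.998] rss=0.278

Stack each dimension's contribution:
  -A: nom -1.700 → Σnom=-1.700; wc +0.030/-0.030 → slack +0.030/-0.030; half-tol=0.030, Σhalf²=0.000900
  +B: nom +44.210 → Σnom=42.510; wc +0.028/-0.028 → slack +0.058/-0.058; half-tol=0.028, Σhalf²=0.001684
  +C: nom +29.400 → Σnom=71.910; wc +0.270/-0.270 → slack +0.328/-0.328; half-tol=0.270, Σhalf²=0.074584
  +D: nom +14.680 → Σnom=86.590; wc +0.080/-0.020 → slack +0.408/-0.348; half-tol=0.050, Σhalf²=0.077084
Nominal = 86.590. Worst-case = [86.590 - 0.348, 86.590 + 0.408] = [86.242, 86.998]. RSS = √0.077084 = 0.278.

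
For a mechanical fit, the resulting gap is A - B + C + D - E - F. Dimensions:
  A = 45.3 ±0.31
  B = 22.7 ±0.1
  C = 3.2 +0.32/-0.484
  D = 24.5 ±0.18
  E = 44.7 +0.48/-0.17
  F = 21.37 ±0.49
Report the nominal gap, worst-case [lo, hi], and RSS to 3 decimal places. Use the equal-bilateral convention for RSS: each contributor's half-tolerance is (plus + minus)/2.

nominal=-15.770 wc=[-17.814,-14.200] rss=0.804

Stack each dimension's contribution:
  +A: nom +45.300 → Σnom=45.300; wc +0.310/-0.310 → slack +0.310/-0.310; half-tol=0.310, Σhalf²=0.096100
  -B: nom -22.700 → Σnom=22.600; wc +0.100/-0.100 → slack +0.410/-0.410; half-tol=0.100, Σhalf²=0.106100
  +C: nom +3.200 → Σnom=25.800; wc +0.320/-0.484 → slack +0.730/-0.894; half-tol=0.402, Σhalf²=0.267704
  +D: nom +24.500 → Σnom=50.300; wc +0.180/-0.180 → slack +0.910/-1.074; half-tol=0.180, Σhalf²=0.300104
  -E: nom -44.700 → Σnom=5.600; wc +0.170/-0.480 → slack +1.080/-1.554; half-tol=0.325, Σhalf²=0.405729
  -F: nom -21.370 → Σnom=-15.770; wc +0.490/-0.490 → slack +1.570/-2.044; half-tol=0.490, Σhalf²=0.645829
Nominal = -15.770. Worst-case = [-15.770 - 2.044, -15.770 + 1.570] = [-17.814, -14.200]. RSS = √0.645829 = 0.804.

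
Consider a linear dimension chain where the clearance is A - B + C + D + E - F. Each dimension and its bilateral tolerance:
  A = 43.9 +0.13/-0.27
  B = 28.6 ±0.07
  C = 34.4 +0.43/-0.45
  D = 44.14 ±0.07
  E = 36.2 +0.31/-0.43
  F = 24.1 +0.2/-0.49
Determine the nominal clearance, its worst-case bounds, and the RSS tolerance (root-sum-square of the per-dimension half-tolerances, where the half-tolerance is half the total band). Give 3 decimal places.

Stack each dimension's contribution:
  +A: nom +43.900 → Σnom=43.900; wc +0.130/-0.270 → slack +0.130/-0.270; half-tol=0.200, Σhalf²=0.040000
  -B: nom -28.600 → Σnom=15.300; wc +0.070/-0.070 → slack +0.200/-0.340; half-tol=0.070, Σhalf²=0.044900
  +C: nom +34.400 → Σnom=49.700; wc +0.430/-0.450 → slack +0.630/-0.790; half-tol=0.440, Σhalf²=0.238500
  +D: nom +44.140 → Σnom=93.840; wc +0.070/-0.070 → slack +0.700/-0.860; half-tol=0.070, Σhalf²=0.243400
  +E: nom +36.200 → Σnom=130.040; wc +0.310/-0.430 → slack +1.010/-1.290; half-tol=0.370, Σhalf²=0.380300
  -F: nom -24.100 → Σnom=105.940; wc +0.490/-0.200 → slack +1.500/-1.490; half-tol=0.345, Σhalf²=0.499325
Nominal = 105.940. Worst-case = [105.940 - 1.490, 105.940 + 1.500] = [104.450, 107.440]. RSS = √0.499325 = 0.707.

nominal=105.940 wc=[104.450,107.440] rss=0.707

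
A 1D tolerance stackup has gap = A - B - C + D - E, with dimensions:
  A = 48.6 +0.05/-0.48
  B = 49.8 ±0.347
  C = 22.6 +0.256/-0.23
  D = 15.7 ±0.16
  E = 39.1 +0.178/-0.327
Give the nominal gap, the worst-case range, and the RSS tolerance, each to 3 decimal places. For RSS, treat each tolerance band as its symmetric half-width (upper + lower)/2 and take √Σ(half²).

nominal=-47.200 wc=[-48.621,-46.086] rss=0.582

Stack each dimension's contribution:
  +A: nom +48.600 → Σnom=48.600; wc +0.050/-0.480 → slack +0.050/-0.480; half-tol=0.265, Σhalf²=0.070225
  -B: nom -49.800 → Σnom=-1.200; wc +0.347/-0.347 → slack +0.397/-0.827; half-tol=0.347, Σhalf²=0.190634
  -C: nom -22.600 → Σnom=-23.800; wc +0.230/-0.256 → slack +0.627/-1.083; half-tol=0.243, Σhalf²=0.249683
  +D: nom +15.700 → Σnom=-8.100; wc +0.160/-0.160 → slack +0.787/-1.243; half-tol=0.160, Σhalf²=0.275283
  -E: nom -39.100 → Σnom=-47.200; wc +0.327/-0.178 → slack +1.114/-1.421; half-tol=0.253, Σhalf²=0.339039
Nominal = -47.200. Worst-case = [-47.200 - 1.421, -47.200 + 1.114] = [-48.621, -46.086]. RSS = √0.339039 = 0.582.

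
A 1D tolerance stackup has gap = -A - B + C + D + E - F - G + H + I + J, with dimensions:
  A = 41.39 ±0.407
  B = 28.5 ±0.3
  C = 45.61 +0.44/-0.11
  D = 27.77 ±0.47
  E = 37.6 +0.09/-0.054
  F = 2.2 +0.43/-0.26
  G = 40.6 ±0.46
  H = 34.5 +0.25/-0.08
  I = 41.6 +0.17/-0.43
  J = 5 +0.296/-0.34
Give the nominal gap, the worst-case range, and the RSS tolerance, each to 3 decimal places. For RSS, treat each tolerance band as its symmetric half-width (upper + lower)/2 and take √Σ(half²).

Stack each dimension's contribution:
  -A: nom -41.390 → Σnom=-41.390; wc +0.407/-0.407 → slack +0.407/-0.407; half-tol=0.407, Σhalf²=0.165649
  -B: nom -28.500 → Σnom=-69.890; wc +0.300/-0.300 → slack +0.707/-0.707; half-tol=0.300, Σhalf²=0.255649
  +C: nom +45.610 → Σnom=-24.280; wc +0.440/-0.110 → slack +1.147/-0.817; half-tol=0.275, Σhalf²=0.331274
  +D: nom +27.770 → Σnom=3.490; wc +0.470/-0.470 → slack +1.617/-1.287; half-tol=0.470, Σhalf²=0.552174
  +E: nom +37.600 → Σnom=41.090; wc +0.090/-0.054 → slack +1.707/-1.341; half-tol=0.072, Σhalf²=0.557358
  -F: nom -2.200 → Σnom=38.890; wc +0.260/-0.430 → slack +1.967/-1.771; half-tol=0.345, Σhalf²=0.676383
  -G: nom -40.600 → Σnom=-1.710; wc +0.460/-0.460 → slack +2.427/-2.231; half-tol=0.460, Σhalf²=0.887983
  +H: nom +34.500 → Σnom=32.790; wc +0.250/-0.080 → slack +2.677/-2.311; half-tol=0.165, Σhalf²=0.915208
  +I: nom +41.600 → Σnom=74.390; wc +0.170/-0.430 → slack +2.847/-2.741; half-tol=0.300, Σhalf²=1.005208
  +J: nom +5.000 → Σnom=79.390; wc +0.296/-0.340 → slack +3.143/-3.081; half-tol=0.318, Σhalf²=1.106332
Nominal = 79.390. Worst-case = [79.390 - 3.081, 79.390 + 3.143] = [76.309, 82.533]. RSS = √1.106332 = 1.052.

nominal=79.390 wc=[76.309,82.533] rss=1.052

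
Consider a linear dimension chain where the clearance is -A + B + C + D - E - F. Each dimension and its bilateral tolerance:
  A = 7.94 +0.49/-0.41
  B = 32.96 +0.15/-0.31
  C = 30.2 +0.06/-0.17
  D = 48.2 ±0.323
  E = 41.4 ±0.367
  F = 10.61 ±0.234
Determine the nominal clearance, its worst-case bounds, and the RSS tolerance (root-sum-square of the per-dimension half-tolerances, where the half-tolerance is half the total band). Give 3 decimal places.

Stack each dimension's contribution:
  -A: nom -7.940 → Σnom=-7.940; wc +0.410/-0.490 → slack +0.410/-0.490; half-tol=0.450, Σhalf²=0.202500
  +B: nom +32.960 → Σnom=25.020; wc +0.150/-0.310 → slack +0.560/-0.800; half-tol=0.230, Σhalf²=0.255400
  +C: nom +30.200 → Σnom=55.220; wc +0.060/-0.170 → slack +0.620/-0.970; half-tol=0.115, Σhalf²=0.268625
  +D: nom +48.200 → Σnom=103.420; wc +0.323/-0.323 → slack +0.943/-1.293; half-tol=0.323, Σhalf²=0.372954
  -E: nom -41.400 → Σnom=62.020; wc +0.367/-0.367 → slack +1.310/-1.660; half-tol=0.367, Σhalf²=0.507643
  -F: nom -10.610 → Σnom=51.410; wc +0.234/-0.234 → slack +1.544/-1.894; half-tol=0.234, Σhalf²=0.562399
Nominal = 51.410. Worst-case = [51.410 - 1.894, 51.410 + 1.544] = [49.516, 52.954]. RSS = √0.562399 = 0.750.

nominal=51.410 wc=[49.516,52.954] rss=0.750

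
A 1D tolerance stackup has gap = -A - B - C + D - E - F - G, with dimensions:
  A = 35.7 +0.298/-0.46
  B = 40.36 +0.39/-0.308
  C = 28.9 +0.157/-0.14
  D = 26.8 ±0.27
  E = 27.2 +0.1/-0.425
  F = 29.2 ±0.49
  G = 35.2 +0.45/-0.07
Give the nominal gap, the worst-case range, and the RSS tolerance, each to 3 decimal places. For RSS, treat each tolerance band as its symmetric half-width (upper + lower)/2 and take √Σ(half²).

nominal=-169.760 wc=[-171.915,-167.597] rss=0.858

Stack each dimension's contribution:
  -A: nom -35.700 → Σnom=-35.700; wc +0.460/-0.298 → slack +0.460/-0.298; half-tol=0.379, Σhalf²=0.143641
  -B: nom -40.360 → Σnom=-76.060; wc +0.308/-0.390 → slack +0.768/-0.688; half-tol=0.349, Σhalf²=0.265442
  -C: nom -28.900 → Σnom=-104.960; wc +0.140/-0.157 → slack +0.908/-0.845; half-tol=0.149, Σhalf²=0.287494
  +D: nom +26.800 → Σnom=-78.160; wc +0.270/-0.270 → slack +1.178/-1.115; half-tol=0.270, Σhalf²=0.360394
  -E: nom -27.200 → Σnom=-105.360; wc +0.425/-0.100 → slack +1.603/-1.215; half-tol=0.263, Σhalf²=0.429300
  -F: nom -29.200 → Σnom=-134.560; wc +0.490/-0.490 → slack +2.093/-1.705; half-tol=0.490, Σhalf²=0.669400
  -G: nom -35.200 → Σnom=-169.760; wc +0.070/-0.450 → slack +2.163/-2.155; half-tol=0.260, Σhalf²=0.737000
Nominal = -169.760. Worst-case = [-169.760 - 2.155, -169.760 + 2.163] = [-171.915, -167.597]. RSS = √0.737000 = 0.858.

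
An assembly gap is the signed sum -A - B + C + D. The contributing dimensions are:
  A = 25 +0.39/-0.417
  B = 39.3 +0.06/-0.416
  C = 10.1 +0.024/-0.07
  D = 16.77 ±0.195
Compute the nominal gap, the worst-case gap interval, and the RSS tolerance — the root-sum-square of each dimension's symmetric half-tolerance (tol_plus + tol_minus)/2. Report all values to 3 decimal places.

Stack each dimension's contribution:
  -A: nom -25.000 → Σnom=-25.000; wc +0.417/-0.390 → slack +0.417/-0.390; half-tol=0.403, Σhalf²=0.162812
  -B: nom -39.300 → Σnom=-64.300; wc +0.416/-0.060 → slack +0.833/-0.450; half-tol=0.238, Σhalf²=0.219456
  +C: nom +10.100 → Σnom=-54.200; wc +0.024/-0.070 → slack +0.857/-0.520; half-tol=0.047, Σhalf²=0.221665
  +D: nom +16.770 → Σnom=-37.430; wc +0.195/-0.195 → slack +1.052/-0.715; half-tol=0.195, Σhalf²=0.259690
Nominal = -37.430. Worst-case = [-37.430 - 0.715, -37.430 + 1.052] = [-38.145, -36.378]. RSS = √0.259690 = 0.510.

nominal=-37.430 wc=[-38.145,-36.378] rss=0.510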